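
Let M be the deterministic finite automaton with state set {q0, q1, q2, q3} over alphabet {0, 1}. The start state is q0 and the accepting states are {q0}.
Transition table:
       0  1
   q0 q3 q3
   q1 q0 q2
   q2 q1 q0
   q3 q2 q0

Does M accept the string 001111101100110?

q0 --0--> q3
q3 --0--> q2
q2 --1--> q0
q0 --1--> q3
q3 --1--> q0
q0 --1--> q3
q3 --1--> q0
q0 --0--> q3
q3 --1--> q0
q0 --1--> q3
q3 --0--> q2
q2 --0--> q1
q1 --1--> q2
q2 --1--> q0
q0 --0--> q3
End in state q3, which is not an accepting state.

rejected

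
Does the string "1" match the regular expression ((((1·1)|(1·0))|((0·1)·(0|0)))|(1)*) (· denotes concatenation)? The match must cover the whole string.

yes

The right alternative (1)* matches 1.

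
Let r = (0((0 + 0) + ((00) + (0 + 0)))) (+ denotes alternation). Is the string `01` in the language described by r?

No split of 01 into u·v has 0 matching u and ((0+0)+((00)+(0+0))) matching v.

no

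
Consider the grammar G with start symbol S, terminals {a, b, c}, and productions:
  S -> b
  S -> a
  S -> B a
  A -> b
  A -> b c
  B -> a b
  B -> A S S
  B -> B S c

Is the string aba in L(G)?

yes

S ⇒ Ba ⇒ aba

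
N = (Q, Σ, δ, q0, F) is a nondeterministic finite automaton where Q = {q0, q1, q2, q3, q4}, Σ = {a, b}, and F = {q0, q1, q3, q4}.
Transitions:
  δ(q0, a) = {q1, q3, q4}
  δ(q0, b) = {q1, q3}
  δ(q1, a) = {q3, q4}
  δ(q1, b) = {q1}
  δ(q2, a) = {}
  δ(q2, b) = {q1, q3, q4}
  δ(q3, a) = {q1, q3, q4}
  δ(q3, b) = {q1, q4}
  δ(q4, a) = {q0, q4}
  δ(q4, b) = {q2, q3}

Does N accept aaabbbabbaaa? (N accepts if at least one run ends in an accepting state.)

Start: {q0}
read a: {q1, q3, q4}
read a: {q0, q1, q3, q4}
read a: {q0, q1, q3, q4}
read b: {q1, q2, q3, q4}
read b: {q1, q2, q3, q4}
read b: {q1, q2, q3, q4}
read a: {q0, q1, q3, q4}
read b: {q1, q2, q3, q4}
read b: {q1, q2, q3, q4}
read a: {q0, q1, q3, q4}
read a: {q0, q1, q3, q4}
read a: {q0, q1, q3, q4}
Reachable ∩ accepting = {q0, q1, q3, q4} — nonempty.

accepted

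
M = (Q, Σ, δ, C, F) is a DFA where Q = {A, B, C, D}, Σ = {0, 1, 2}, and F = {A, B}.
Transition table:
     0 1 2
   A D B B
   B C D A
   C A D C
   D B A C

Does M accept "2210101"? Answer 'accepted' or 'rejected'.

rejected

C --2--> C
C --2--> C
C --1--> D
D --0--> B
B --1--> D
D --0--> B
B --1--> D
End in state D, which is not an accepting state.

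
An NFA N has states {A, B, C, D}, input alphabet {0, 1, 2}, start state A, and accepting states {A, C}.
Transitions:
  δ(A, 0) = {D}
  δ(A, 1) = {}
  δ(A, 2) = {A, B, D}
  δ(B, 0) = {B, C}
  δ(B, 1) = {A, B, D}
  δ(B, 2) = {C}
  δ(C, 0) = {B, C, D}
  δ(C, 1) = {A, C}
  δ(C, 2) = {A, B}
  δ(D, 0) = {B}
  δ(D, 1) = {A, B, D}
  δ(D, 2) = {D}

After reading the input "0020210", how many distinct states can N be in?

Start: {A}
read 0: {D}
read 0: {B}
read 2: {C}
read 0: {B, C, D}
read 2: {A, B, C, D}
read 1: {A, B, C, D}
read 0: {B, C, D}
Final reachable set {B, C, D} has 3 states.

3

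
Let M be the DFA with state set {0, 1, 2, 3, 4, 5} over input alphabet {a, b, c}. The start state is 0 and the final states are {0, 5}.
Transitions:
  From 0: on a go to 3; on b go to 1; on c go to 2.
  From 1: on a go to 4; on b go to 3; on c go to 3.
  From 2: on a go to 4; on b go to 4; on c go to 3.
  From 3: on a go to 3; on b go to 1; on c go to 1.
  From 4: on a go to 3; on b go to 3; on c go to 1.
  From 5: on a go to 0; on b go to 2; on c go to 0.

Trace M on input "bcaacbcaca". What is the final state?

4

0 --b--> 1
1 --c--> 3
3 --a--> 3
3 --a--> 3
3 --c--> 1
1 --b--> 3
3 --c--> 1
1 --a--> 4
4 --c--> 1
1 --a--> 4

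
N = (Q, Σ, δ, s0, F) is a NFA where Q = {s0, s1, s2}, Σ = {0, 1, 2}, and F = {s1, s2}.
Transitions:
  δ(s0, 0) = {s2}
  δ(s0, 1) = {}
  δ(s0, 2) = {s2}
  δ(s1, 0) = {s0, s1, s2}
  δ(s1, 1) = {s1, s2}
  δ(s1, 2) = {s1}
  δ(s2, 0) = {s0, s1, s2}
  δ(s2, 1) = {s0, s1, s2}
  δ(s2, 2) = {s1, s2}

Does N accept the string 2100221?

accepted

Start: {s0}
read 2: {s2}
read 1: {s0, s1, s2}
read 0: {s0, s1, s2}
read 0: {s0, s1, s2}
read 2: {s1, s2}
read 2: {s1, s2}
read 1: {s0, s1, s2}
Reachable ∩ accepting = {s1, s2} — nonempty.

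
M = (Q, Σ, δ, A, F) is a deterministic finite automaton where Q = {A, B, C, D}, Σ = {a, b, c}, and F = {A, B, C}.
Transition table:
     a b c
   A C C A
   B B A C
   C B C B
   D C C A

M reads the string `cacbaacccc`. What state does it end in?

B

A --c--> A
A --a--> C
C --c--> B
B --b--> A
A --a--> C
C --a--> B
B --c--> C
C --c--> B
B --c--> C
C --c--> B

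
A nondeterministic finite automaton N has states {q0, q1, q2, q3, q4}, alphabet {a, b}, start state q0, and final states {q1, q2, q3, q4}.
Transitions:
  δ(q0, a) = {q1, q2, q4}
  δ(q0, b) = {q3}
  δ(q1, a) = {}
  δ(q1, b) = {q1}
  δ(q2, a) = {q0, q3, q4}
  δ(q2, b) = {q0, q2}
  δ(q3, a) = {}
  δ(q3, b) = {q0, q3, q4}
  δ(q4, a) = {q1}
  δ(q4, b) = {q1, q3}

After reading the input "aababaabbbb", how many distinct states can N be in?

5

Start: {q0}
read a: {q1, q2, q4}
read a: {q0, q1, q3, q4}
read b: {q0, q1, q3, q4}
read a: {q1, q2, q4}
read b: {q0, q1, q2, q3}
read a: {q0, q1, q2, q3, q4}
read a: {q0, q1, q2, q3, q4}
read b: {q0, q1, q2, q3, q4}
read b: {q0, q1, q2, q3, q4}
read b: {q0, q1, q2, q3, q4}
read b: {q0, q1, q2, q3, q4}
Final reachable set {q0, q1, q2, q3, q4} has 5 states.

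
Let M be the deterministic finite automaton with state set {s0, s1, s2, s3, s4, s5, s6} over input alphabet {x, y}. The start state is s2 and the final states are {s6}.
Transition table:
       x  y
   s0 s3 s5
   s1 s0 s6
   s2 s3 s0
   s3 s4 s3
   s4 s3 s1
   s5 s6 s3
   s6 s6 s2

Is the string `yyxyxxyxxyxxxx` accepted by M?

rejected

s2 --y--> s0
s0 --y--> s5
s5 --x--> s6
s6 --y--> s2
s2 --x--> s3
s3 --x--> s4
s4 --y--> s1
s1 --x--> s0
s0 --x--> s3
s3 --y--> s3
s3 --x--> s4
s4 --x--> s3
s3 --x--> s4
s4 --x--> s3
End in state s3, which is not an accepting state.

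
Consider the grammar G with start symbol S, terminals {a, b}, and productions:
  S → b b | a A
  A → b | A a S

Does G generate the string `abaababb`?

yes

S ⇒ aA ⇒ aAaS ⇒ abaS ⇒ abaaA ⇒ abaaAaS ⇒ abaabaS ⇒ abaababb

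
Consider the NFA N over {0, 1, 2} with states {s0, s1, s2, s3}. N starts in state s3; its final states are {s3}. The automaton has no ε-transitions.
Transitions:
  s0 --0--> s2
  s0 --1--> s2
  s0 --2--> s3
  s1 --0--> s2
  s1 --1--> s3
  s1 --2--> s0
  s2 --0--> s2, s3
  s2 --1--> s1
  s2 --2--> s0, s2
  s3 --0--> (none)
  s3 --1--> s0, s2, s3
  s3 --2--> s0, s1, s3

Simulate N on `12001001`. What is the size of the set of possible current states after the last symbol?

Start: {s3}
read 1: {s0, s2, s3}
read 2: {s0, s1, s2, s3}
read 0: {s2, s3}
read 0: {s2, s3}
read 1: {s0, s1, s2, s3}
read 0: {s2, s3}
read 0: {s2, s3}
read 1: {s0, s1, s2, s3}
Final reachable set {s0, s1, s2, s3} has 4 states.

4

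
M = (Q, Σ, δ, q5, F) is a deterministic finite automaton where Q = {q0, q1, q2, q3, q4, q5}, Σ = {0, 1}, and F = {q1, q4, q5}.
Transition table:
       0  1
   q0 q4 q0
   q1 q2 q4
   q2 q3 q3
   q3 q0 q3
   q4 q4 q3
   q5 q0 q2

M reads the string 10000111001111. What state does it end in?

q3

q5 --1--> q2
q2 --0--> q3
q3 --0--> q0
q0 --0--> q4
q4 --0--> q4
q4 --1--> q3
q3 --1--> q3
q3 --1--> q3
q3 --0--> q0
q0 --0--> q4
q4 --1--> q3
q3 --1--> q3
q3 --1--> q3
q3 --1--> q3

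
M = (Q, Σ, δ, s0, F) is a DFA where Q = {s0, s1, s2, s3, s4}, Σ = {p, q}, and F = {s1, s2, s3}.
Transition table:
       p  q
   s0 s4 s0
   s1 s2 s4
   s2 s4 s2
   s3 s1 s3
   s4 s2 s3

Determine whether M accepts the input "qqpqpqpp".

s0 --q--> s0
s0 --q--> s0
s0 --p--> s4
s4 --q--> s3
s3 --p--> s1
s1 --q--> s4
s4 --p--> s2
s2 --p--> s4
End in state s4, which is not an accepting state.

rejected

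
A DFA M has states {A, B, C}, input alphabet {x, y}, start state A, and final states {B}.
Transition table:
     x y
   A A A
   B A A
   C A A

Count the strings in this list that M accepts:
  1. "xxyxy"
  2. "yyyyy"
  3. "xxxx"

"xxyxy": rejected
"yyyyy": rejected
"xxxx": rejected

0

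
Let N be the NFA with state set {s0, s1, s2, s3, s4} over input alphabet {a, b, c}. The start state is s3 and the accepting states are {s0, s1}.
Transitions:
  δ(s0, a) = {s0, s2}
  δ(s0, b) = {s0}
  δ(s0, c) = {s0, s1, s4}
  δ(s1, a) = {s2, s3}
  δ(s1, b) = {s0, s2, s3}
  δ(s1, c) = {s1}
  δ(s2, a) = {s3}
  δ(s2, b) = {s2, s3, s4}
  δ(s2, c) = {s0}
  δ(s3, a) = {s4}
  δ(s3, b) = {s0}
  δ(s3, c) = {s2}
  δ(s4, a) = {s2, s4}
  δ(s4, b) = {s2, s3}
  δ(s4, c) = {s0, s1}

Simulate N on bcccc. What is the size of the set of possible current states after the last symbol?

3

Start: {s3}
read b: {s0}
read c: {s0, s1, s4}
read c: {s0, s1, s4}
read c: {s0, s1, s4}
read c: {s0, s1, s4}
Final reachable set {s0, s1, s4} has 3 states.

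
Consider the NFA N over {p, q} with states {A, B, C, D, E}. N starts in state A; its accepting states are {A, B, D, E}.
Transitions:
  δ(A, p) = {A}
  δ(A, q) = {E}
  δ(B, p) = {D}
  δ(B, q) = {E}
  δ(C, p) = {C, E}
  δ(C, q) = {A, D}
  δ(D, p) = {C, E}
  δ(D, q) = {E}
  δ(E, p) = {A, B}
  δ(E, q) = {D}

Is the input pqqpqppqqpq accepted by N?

Start: {A}
read p: {A}
read q: {E}
read q: {D}
read p: {C, E}
read q: {A, D}
read p: {A, C, E}
read p: {A, B, C, E}
read q: {A, D, E}
read q: {D, E}
read p: {A, B, C, E}
read q: {A, D, E}
Reachable ∩ accepting = {A, D, E} — nonempty.

accepted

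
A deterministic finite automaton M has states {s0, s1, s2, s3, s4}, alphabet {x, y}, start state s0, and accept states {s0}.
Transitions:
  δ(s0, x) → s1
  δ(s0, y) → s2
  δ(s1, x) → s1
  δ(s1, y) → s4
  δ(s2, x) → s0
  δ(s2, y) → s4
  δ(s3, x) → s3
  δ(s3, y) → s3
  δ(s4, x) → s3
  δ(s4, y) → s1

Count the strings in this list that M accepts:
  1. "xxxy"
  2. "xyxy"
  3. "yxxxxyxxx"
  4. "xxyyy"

0

"xxxy": rejected
"xyxy": rejected
"yxxxxyxxx": rejected
"xxyyy": rejected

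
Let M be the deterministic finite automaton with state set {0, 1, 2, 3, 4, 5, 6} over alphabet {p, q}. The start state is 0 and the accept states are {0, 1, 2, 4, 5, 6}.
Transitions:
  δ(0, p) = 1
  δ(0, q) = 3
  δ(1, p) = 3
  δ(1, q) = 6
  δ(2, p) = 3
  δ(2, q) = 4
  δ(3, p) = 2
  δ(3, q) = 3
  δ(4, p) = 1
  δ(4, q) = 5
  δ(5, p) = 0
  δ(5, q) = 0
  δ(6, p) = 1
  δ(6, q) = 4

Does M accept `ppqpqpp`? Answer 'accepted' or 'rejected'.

0 --p--> 1
1 --p--> 3
3 --q--> 3
3 --p--> 2
2 --q--> 4
4 --p--> 1
1 --p--> 3
End in state 3, which is not an accepting state.

rejected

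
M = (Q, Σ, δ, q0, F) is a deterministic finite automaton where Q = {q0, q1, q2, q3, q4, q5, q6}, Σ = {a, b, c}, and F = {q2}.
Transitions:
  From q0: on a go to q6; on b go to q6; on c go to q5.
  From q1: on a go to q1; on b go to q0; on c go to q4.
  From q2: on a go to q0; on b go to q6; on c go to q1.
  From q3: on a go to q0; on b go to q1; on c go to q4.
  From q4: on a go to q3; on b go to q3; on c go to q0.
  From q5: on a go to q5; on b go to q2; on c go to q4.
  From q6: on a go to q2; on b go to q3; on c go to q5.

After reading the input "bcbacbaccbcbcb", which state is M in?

q0 --b--> q6
q6 --c--> q5
q5 --b--> q2
q2 --a--> q0
q0 --c--> q5
q5 --b--> q2
q2 --a--> q0
q0 --c--> q5
q5 --c--> q4
q4 --b--> q3
q3 --c--> q4
q4 --b--> q3
q3 --c--> q4
q4 --b--> q3

q3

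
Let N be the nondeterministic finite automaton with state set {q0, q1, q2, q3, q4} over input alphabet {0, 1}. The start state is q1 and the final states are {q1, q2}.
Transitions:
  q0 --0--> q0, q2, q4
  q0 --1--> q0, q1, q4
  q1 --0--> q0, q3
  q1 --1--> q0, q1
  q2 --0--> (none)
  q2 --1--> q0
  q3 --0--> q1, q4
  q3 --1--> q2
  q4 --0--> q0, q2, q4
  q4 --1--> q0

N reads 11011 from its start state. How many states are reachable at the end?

Start: {q1}
read 1: {q0, q1}
read 1: {q0, q1, q4}
read 0: {q0, q2, q3, q4}
read 1: {q0, q1, q2, q4}
read 1: {q0, q1, q4}
Final reachable set {q0, q1, q4} has 3 states.

3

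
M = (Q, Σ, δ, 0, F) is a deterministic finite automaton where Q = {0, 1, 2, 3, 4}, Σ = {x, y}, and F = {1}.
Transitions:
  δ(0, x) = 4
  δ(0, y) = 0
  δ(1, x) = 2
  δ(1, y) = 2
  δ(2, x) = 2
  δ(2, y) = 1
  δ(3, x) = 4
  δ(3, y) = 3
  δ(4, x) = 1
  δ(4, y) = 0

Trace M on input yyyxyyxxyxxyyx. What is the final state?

2

0 --y--> 0
0 --y--> 0
0 --y--> 0
0 --x--> 4
4 --y--> 0
0 --y--> 0
0 --x--> 4
4 --x--> 1
1 --y--> 2
2 --x--> 2
2 --x--> 2
2 --y--> 1
1 --y--> 2
2 --x--> 2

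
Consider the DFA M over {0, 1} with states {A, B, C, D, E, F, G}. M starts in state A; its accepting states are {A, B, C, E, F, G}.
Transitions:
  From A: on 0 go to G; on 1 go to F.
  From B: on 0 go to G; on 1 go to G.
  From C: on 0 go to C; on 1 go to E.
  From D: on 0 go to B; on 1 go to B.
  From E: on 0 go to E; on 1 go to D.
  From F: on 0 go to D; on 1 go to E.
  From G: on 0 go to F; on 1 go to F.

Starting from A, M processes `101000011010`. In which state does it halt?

A --1--> F
F --0--> D
D --1--> B
B --0--> G
G --0--> F
F --0--> D
D --0--> B
B --1--> G
G --1--> F
F --0--> D
D --1--> B
B --0--> G

G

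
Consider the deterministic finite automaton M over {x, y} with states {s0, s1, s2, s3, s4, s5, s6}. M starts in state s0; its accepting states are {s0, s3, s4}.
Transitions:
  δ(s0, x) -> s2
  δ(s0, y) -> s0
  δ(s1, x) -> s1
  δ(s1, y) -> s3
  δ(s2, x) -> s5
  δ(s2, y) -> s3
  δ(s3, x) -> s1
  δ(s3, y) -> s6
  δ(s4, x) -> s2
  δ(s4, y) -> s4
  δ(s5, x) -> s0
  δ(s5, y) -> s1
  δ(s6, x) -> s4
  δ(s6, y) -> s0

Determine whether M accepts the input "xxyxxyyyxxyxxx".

s0 --x--> s2
s2 --x--> s5
s5 --y--> s1
s1 --x--> s1
s1 --x--> s1
s1 --y--> s3
s3 --y--> s6
s6 --y--> s0
s0 --x--> s2
s2 --x--> s5
s5 --y--> s1
s1 --x--> s1
s1 --x--> s1
s1 --x--> s1
End in state s1, which is not an accepting state.

rejected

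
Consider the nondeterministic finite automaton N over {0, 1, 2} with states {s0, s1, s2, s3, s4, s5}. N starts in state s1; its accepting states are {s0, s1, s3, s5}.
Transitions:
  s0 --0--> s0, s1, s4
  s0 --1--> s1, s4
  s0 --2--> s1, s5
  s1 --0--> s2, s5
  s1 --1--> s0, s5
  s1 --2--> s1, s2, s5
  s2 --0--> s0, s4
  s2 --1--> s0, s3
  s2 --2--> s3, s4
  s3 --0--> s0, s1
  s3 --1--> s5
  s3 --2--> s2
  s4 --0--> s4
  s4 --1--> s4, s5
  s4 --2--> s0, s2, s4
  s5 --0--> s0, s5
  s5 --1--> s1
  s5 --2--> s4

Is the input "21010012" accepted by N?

Start: {s1}
read 2: {s1, s2, s5}
read 1: {s0, s1, s3, s5}
read 0: {s0, s1, s2, s4, s5}
read 1: {s0, s1, s3, s4, s5}
read 0: {s0, s1, s2, s4, s5}
read 0: {s0, s1, s2, s4, s5}
read 1: {s0, s1, s3, s4, s5}
read 2: {s0, s1, s2, s4, s5}
Reachable ∩ accepting = {s0, s1, s5} — nonempty.

accepted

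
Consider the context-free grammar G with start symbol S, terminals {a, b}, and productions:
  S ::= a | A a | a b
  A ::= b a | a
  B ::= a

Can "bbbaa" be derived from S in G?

no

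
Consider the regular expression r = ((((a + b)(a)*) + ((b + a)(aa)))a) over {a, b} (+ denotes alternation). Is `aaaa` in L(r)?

yes

Split as aaa·a: (((a+b)(a)*)+((b+a)(aa))) matches aaa and a matches a.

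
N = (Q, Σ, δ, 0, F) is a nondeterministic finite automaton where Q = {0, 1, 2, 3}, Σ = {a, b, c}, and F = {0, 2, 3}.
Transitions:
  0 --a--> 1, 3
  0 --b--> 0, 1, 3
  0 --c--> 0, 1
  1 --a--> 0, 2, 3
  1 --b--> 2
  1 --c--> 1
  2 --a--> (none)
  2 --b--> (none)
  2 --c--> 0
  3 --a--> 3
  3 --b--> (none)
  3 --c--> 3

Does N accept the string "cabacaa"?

Start: {0}
read c: {0, 1}
read a: {0, 1, 2, 3}
read b: {0, 1, 2, 3}
read a: {0, 1, 2, 3}
read c: {0, 1, 3}
read a: {0, 1, 2, 3}
read a: {0, 1, 2, 3}
Reachable ∩ accepting = {0, 2, 3} — nonempty.

accepted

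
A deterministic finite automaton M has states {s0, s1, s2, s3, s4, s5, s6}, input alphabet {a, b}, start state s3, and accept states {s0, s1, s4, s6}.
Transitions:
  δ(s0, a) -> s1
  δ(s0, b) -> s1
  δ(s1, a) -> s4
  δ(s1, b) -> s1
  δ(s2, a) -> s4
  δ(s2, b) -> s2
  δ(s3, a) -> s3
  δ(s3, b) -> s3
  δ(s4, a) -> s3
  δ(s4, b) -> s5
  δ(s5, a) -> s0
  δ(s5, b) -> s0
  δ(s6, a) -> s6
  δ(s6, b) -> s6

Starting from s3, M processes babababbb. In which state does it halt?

s3

s3 --b--> s3
s3 --a--> s3
s3 --b--> s3
s3 --a--> s3
s3 --b--> s3
s3 --a--> s3
s3 --b--> s3
s3 --b--> s3
s3 --b--> s3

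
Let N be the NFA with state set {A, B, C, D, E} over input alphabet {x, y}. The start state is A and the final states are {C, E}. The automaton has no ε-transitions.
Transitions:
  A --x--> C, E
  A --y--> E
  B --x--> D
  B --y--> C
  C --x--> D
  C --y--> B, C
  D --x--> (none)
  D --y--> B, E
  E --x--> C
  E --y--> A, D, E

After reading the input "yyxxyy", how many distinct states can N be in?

5

Start: {A}
read y: {E}
read y: {A, D, E}
read x: {C, E}
read x: {C, D}
read y: {B, C, E}
read y: {A, B, C, D, E}
Final reachable set {A, B, C, D, E} has 5 states.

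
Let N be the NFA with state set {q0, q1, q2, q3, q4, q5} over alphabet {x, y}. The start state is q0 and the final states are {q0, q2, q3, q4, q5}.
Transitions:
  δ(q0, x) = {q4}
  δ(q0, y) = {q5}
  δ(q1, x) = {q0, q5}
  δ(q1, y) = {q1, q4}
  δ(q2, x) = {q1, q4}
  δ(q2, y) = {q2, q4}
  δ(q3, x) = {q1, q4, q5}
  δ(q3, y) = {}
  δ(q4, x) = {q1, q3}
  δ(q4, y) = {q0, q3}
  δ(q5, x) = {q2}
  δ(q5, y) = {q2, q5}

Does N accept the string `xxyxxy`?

Start: {q0}
read x: {q4}
read x: {q1, q3}
read y: {q1, q4}
read x: {q0, q1, q3, q5}
read x: {q0, q1, q2, q4, q5}
read y: {q0, q1, q2, q3, q4, q5}
Reachable ∩ accepting = {q0, q2, q3, q4, q5} — nonempty.

accepted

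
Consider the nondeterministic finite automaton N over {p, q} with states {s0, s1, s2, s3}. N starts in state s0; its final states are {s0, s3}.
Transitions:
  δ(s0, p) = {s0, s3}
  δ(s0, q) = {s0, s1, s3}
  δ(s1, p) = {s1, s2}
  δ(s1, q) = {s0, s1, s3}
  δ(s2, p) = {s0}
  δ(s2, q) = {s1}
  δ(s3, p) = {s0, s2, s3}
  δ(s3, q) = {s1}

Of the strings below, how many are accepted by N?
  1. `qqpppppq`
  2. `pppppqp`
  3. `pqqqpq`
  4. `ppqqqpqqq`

4

`qqpppppq`: accepted
`pppppqp`: accepted
`pqqqpq`: accepted
`ppqqqpqqq`: accepted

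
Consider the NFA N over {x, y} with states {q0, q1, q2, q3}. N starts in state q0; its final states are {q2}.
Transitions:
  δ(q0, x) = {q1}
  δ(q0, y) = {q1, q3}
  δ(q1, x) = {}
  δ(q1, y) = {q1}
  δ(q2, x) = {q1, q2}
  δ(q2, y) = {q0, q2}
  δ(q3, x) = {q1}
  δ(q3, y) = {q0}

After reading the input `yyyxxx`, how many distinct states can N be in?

0

Start: {q0}
read y: {q1, q3}
read y: {q0, q1}
read y: {q1, q3}
read x: {q1}
read x: {}
The reachable set is empty and stays empty for the remaining 1 symbol.
Final reachable set {} has 0 states.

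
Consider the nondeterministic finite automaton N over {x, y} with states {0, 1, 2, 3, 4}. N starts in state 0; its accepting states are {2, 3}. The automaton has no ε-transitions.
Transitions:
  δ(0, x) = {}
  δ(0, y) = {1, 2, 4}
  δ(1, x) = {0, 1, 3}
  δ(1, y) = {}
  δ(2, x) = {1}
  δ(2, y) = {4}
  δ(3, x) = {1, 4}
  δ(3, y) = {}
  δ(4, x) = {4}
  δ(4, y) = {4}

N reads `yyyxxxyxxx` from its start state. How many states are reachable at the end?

Start: {0}
read y: {1, 2, 4}
read y: {4}
read y: {4}
read x: {4}
read x: {4}
read x: {4}
read y: {4}
read x: {4}
read x: {4}
read x: {4}
Final reachable set {4} has 1 state.

1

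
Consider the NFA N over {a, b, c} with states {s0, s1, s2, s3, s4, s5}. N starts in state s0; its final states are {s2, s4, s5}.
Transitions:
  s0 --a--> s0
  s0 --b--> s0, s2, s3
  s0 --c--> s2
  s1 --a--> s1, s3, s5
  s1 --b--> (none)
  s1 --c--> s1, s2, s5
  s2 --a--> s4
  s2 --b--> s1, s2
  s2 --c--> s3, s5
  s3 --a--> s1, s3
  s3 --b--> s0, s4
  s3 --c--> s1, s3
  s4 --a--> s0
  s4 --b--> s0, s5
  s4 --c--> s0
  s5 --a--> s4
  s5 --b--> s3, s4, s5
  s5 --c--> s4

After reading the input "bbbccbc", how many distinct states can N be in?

Start: {s0}
read b: {s0, s2, s3}
read b: {s0, s1, s2, s3, s4}
read b: {s0, s1, s2, s3, s4, s5}
read c: {s0, s1, s2, s3, s4, s5}
read c: {s0, s1, s2, s3, s4, s5}
read b: {s0, s1, s2, s3, s4, s5}
read c: {s0, s1, s2, s3, s4, s5}
Final reachable set {s0, s1, s2, s3, s4, s5} has 6 states.

6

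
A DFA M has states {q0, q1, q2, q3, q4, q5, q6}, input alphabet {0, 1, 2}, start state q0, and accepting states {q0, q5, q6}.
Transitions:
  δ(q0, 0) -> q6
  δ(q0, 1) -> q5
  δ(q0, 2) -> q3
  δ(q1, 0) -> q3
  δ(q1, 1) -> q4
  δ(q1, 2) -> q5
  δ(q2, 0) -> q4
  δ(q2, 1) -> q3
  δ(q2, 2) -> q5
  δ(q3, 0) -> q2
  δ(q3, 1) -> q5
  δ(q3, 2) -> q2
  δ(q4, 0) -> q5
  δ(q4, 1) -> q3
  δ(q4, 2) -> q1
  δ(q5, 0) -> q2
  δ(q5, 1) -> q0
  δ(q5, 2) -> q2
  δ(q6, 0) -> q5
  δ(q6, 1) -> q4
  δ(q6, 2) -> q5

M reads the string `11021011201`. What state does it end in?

q0 --1--> q5
q5 --1--> q0
q0 --0--> q6
q6 --2--> q5
q5 --1--> q0
q0 --0--> q6
q6 --1--> q4
q4 --1--> q3
q3 --2--> q2
q2 --0--> q4
q4 --1--> q3

q3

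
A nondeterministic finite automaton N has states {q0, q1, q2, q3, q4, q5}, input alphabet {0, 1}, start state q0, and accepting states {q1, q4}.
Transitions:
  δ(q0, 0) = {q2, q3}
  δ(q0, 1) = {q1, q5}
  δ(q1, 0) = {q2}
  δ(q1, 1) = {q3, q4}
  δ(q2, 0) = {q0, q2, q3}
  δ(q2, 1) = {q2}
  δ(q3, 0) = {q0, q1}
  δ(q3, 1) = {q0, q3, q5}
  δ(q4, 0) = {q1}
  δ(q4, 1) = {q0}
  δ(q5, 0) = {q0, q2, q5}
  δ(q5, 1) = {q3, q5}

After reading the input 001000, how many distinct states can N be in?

Start: {q0}
read 0: {q2, q3}
read 0: {q0, q1, q2, q3}
read 1: {q0, q1, q2, q3, q4, q5}
read 0: {q0, q1, q2, q3, q5}
read 0: {q0, q1, q2, q3, q5}
read 0: {q0, q1, q2, q3, q5}
Final reachable set {q0, q1, q2, q3, q5} has 5 states.

5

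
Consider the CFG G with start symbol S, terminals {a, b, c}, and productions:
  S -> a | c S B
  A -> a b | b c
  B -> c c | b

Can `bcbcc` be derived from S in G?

no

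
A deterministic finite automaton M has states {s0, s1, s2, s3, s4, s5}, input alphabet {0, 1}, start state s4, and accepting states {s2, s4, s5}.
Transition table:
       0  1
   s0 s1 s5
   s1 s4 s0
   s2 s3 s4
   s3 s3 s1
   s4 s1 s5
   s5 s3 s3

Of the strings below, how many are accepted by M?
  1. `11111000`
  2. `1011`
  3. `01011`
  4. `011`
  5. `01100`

`11111000`: rejected
`1011`: rejected
`01011`: accepted
`011`: accepted
`01100`: rejected

2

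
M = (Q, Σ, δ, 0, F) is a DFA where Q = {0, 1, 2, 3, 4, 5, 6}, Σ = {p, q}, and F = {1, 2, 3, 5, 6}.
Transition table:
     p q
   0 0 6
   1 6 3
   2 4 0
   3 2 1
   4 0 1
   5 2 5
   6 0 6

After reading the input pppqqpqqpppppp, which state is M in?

0

0 --p--> 0
0 --p--> 0
0 --p--> 0
0 --q--> 6
6 --q--> 6
6 --p--> 0
0 --q--> 6
6 --q--> 6
6 --p--> 0
0 --p--> 0
0 --p--> 0
0 --p--> 0
0 --p--> 0
0 --p--> 0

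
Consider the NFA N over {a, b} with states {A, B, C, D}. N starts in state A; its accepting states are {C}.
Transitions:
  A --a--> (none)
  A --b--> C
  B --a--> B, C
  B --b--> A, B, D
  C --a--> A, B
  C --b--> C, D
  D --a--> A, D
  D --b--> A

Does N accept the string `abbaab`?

rejected

Start: {A}
read a: {}
The reachable set is empty and stays empty for the remaining 5 symbols.
Reachable ∩ accepting = {} — empty.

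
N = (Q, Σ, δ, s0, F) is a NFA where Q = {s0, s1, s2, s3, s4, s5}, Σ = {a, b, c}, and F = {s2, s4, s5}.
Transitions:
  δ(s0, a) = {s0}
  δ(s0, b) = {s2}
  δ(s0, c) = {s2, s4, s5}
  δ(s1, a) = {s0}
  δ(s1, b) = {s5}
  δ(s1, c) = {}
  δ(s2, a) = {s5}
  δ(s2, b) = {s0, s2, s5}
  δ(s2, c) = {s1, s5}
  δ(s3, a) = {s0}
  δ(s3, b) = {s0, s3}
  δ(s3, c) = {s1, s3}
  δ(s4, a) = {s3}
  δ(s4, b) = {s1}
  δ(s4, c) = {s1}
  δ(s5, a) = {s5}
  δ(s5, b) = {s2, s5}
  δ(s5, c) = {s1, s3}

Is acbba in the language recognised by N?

Start: {s0}
read a: {s0}
read c: {s2, s4, s5}
read b: {s0, s1, s2, s5}
read b: {s0, s2, s5}
read a: {s0, s5}
Reachable ∩ accepting = {s5} — nonempty.

accepted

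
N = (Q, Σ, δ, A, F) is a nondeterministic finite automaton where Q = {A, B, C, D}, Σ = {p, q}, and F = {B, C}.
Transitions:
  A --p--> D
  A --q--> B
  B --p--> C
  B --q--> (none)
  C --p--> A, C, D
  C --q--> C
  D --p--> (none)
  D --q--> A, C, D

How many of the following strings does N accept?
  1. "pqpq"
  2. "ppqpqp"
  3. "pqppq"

2

"pqpq": accepted
"ppqpqp": rejected
"pqppq": accepted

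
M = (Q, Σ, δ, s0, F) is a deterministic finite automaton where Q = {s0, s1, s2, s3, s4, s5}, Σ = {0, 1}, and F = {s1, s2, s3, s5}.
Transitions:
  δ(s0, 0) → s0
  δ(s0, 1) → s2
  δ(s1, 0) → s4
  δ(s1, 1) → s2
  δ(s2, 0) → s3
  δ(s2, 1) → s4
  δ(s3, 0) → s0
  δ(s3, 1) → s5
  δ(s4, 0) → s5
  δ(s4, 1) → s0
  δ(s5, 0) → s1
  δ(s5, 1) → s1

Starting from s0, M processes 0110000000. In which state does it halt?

s0 --0--> s0
s0 --1--> s2
s2 --1--> s4
s4 --0--> s5
s5 --0--> s1
s1 --0--> s4
s4 --0--> s5
s5 --0--> s1
s1 --0--> s4
s4 --0--> s5

s5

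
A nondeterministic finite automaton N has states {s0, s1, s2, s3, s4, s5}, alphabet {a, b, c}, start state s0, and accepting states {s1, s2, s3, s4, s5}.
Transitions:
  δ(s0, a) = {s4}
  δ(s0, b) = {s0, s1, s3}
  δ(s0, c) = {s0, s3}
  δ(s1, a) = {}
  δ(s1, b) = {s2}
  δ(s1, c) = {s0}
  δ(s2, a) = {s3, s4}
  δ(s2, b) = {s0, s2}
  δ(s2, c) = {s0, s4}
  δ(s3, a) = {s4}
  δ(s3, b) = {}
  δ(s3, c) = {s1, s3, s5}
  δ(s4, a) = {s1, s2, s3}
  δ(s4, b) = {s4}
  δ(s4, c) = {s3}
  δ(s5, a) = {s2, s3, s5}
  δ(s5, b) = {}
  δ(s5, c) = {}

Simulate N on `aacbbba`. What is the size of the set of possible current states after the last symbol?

Start: {s0}
read a: {s4}
read a: {s1, s2, s3}
read c: {s0, s1, s3, s4, s5}
read b: {s0, s1, s2, s3, s4}
read b: {s0, s1, s2, s3, s4}
read b: {s0, s1, s2, s3, s4}
read a: {s1, s2, s3, s4}
Final reachable set {s1, s2, s3, s4} has 4 states.

4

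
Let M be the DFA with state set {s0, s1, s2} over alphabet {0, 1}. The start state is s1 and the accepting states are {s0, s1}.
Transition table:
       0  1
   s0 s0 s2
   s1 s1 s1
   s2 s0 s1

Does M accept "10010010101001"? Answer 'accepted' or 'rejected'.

s1 --1--> s1
s1 --0--> s1
s1 --0--> s1
s1 --1--> s1
s1 --0--> s1
s1 --0--> s1
s1 --1--> s1
s1 --0--> s1
s1 --1--> s1
s1 --0--> s1
s1 --1--> s1
s1 --0--> s1
s1 --0--> s1
s1 --1--> s1
End in state s1, which is an accepting state.

accepted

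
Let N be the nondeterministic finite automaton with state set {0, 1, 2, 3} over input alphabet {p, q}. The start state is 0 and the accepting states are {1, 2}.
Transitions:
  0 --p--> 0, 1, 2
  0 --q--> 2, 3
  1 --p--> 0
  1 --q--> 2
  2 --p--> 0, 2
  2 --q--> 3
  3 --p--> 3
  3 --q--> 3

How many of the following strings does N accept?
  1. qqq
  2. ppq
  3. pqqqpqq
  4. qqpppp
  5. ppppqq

1

qqq: rejected
ppq: accepted
pqqqpqq: rejected
qqpppp: rejected
ppppqq: rejected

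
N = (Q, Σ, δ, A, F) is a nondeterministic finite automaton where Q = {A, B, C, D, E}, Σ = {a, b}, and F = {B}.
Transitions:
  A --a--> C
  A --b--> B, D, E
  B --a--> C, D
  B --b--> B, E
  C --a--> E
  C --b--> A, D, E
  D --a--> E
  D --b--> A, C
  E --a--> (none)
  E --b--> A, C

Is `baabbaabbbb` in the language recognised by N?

Start: {A}
read b: {B, D, E}
read a: {C, D, E}
read a: {E}
read b: {A, C}
read b: {A, B, D, E}
read a: {C, D, E}
read a: {E}
read b: {A, C}
read b: {A, B, D, E}
read b: {A, B, C, D, E}
read b: {A, B, C, D, E}
Reachable ∩ accepting = {B} — nonempty.

accepted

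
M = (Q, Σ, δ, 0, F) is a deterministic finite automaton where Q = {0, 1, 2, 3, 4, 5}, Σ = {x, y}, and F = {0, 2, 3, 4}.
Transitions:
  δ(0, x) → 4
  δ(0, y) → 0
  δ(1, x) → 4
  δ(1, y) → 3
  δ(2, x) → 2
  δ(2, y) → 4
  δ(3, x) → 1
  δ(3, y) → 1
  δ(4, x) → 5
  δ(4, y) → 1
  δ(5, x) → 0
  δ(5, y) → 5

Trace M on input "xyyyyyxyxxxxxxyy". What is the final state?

0

0 --x--> 4
4 --y--> 1
1 --y--> 3
3 --y--> 1
1 --y--> 3
3 --y--> 1
1 --x--> 4
4 --y--> 1
1 --x--> 4
4 --x--> 5
5 --x--> 0
0 --x--> 4
4 --x--> 5
5 --x--> 0
0 --y--> 0
0 --y--> 0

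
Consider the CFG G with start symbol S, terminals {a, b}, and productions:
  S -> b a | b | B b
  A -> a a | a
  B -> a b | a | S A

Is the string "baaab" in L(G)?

yes

S ⇒ Bb ⇒ SAb ⇒ baAb ⇒ baaab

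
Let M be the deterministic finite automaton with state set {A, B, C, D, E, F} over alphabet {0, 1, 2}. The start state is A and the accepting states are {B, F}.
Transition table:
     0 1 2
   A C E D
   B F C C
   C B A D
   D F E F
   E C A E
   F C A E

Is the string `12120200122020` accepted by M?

A --1--> E
E --2--> E
E --1--> A
A --2--> D
D --0--> F
F --2--> E
E --0--> C
C --0--> B
B --1--> C
C --2--> D
D --2--> F
F --0--> C
C --2--> D
D --0--> F
End in state F, which is an accepting state.

accepted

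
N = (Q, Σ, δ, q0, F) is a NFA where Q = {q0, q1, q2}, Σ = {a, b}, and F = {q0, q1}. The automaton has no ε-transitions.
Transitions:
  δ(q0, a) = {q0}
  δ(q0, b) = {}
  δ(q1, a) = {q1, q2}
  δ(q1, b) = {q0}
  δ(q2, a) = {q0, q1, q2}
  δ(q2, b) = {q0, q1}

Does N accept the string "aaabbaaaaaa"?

rejected

Start: {q0}
read a: {q0}
read a: {q0}
read a: {q0}
read b: {}
The reachable set is empty and stays empty for the remaining 7 symbols.
Reachable ∩ accepting = {} — empty.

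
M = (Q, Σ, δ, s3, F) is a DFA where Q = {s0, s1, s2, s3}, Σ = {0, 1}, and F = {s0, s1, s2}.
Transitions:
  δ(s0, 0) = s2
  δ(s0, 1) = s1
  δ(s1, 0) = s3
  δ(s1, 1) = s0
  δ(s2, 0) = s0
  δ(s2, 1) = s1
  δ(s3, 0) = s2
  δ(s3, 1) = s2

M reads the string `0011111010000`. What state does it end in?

s3 --0--> s2
s2 --0--> s0
s0 --1--> s1
s1 --1--> s0
s0 --1--> s1
s1 --1--> s0
s0 --1--> s1
s1 --0--> s3
s3 --1--> s2
s2 --0--> s0
s0 --0--> s2
s2 --0--> s0
s0 --0--> s2

s2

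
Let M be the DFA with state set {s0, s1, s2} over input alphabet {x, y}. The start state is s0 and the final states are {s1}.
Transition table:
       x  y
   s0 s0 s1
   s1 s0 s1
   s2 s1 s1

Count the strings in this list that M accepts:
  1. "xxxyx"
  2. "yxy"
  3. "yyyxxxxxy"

"xxxyx": rejected
"yxy": accepted
"yyyxxxxxy": accepted

2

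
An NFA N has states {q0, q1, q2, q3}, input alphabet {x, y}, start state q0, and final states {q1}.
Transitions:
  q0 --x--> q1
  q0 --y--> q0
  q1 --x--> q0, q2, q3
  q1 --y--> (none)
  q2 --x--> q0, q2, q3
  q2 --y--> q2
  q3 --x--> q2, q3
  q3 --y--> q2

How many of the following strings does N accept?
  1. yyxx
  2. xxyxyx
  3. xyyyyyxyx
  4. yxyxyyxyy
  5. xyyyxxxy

yyxx: rejected
xxyxyx: accepted
xyyyyyxyx: rejected
yxyxyyxyy: rejected
xyyyxxxy: rejected

1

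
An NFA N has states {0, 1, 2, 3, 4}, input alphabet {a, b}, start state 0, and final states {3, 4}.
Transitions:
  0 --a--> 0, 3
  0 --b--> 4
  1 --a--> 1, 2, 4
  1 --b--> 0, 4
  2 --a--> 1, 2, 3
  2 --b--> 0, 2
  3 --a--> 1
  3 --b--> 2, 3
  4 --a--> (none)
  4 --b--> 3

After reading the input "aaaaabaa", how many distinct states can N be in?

5

Start: {0}
read a: {0, 3}
read a: {0, 1, 3}
read a: {0, 1, 2, 3, 4}
read a: {0, 1, 2, 3, 4}
read a: {0, 1, 2, 3, 4}
read b: {0, 2, 3, 4}
read a: {0, 1, 2, 3}
read a: {0, 1, 2, 3, 4}
Final reachable set {0, 1, 2, 3, 4} has 5 states.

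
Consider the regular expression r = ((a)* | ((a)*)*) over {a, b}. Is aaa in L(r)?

The left alternative (a)* matches aaa.

yes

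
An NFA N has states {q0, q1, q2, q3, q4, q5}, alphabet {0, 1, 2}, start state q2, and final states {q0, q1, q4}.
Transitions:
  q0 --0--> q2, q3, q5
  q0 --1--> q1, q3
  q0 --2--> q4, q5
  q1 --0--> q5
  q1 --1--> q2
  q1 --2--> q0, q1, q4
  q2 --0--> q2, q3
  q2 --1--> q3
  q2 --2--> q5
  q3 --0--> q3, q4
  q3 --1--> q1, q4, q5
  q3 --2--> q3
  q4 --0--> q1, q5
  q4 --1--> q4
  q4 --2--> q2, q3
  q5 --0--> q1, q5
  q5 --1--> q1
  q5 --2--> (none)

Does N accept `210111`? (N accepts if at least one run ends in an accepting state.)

Start: {q2}
read 2: {q5}
read 1: {q1}
read 0: {q5}
read 1: {q1}
read 1: {q2}
read 1: {q3}
Reachable ∩ accepting = {} — empty.

rejected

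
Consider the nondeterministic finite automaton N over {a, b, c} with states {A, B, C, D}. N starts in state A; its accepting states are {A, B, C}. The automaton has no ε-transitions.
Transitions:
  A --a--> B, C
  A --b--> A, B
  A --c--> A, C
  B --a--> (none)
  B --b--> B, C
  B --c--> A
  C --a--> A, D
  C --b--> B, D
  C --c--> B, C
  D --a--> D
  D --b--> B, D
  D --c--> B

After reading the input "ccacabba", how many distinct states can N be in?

Start: {A}
read c: {A, C}
read c: {A, B, C}
read a: {A, B, C, D}
read c: {A, B, C}
read a: {A, B, C, D}
read b: {A, B, C, D}
read b: {A, B, C, D}
read a: {A, B, C, D}
Final reachable set {A, B, C, D} has 4 states.

4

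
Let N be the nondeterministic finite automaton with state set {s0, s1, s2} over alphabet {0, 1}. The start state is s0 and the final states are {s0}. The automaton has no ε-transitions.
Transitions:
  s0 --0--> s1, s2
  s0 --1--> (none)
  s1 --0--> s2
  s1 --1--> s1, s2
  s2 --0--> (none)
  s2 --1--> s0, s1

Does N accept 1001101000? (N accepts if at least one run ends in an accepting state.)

rejected

Start: {s0}
read 1: {}
The reachable set is empty and stays empty for the remaining 9 symbols.
Reachable ∩ accepting = {} — empty.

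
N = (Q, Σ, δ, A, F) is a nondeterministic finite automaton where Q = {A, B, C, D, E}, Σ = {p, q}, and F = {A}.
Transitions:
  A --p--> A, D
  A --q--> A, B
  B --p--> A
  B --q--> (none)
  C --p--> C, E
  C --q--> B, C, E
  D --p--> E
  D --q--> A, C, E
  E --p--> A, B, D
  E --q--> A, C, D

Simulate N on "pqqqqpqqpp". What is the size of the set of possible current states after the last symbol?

Start: {A}
read p: {A, D}
read q: {A, B, C, E}
read q: {A, B, C, D, E}
read q: {A, B, C, D, E}
read q: {A, B, C, D, E}
read p: {A, B, C, D, E}
read q: {A, B, C, D, E}
read q: {A, B, C, D, E}
read p: {A, B, C, D, E}
read p: {A, B, C, D, E}
Final reachable set {A, B, C, D, E} has 5 states.

5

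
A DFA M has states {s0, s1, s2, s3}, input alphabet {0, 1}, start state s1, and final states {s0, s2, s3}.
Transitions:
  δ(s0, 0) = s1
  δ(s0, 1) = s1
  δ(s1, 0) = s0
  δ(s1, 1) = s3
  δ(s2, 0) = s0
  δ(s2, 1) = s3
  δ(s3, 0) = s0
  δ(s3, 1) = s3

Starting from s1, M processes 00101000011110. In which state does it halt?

s0

s1 --0--> s0
s0 --0--> s1
s1 --1--> s3
s3 --0--> s0
s0 --1--> s1
s1 --0--> s0
s0 --0--> s1
s1 --0--> s0
s0 --0--> s1
s1 --1--> s3
s3 --1--> s3
s3 --1--> s3
s3 --1--> s3
s3 --0--> s0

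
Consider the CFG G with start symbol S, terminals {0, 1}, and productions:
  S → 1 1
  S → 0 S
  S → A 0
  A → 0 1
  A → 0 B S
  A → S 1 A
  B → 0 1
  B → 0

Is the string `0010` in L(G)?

S ⇒ 0S ⇒ 0A0 ⇒ 0010

yes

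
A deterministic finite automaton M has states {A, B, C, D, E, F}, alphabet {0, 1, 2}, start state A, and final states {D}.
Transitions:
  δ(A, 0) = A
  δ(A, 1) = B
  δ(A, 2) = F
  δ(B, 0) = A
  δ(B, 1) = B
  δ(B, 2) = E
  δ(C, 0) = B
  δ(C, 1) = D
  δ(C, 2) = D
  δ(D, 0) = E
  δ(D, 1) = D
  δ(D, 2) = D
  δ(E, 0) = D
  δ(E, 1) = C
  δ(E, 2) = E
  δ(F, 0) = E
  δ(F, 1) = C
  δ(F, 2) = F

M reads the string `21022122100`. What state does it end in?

D

A --2--> F
F --1--> C
C --0--> B
B --2--> E
E --2--> E
E --1--> C
C --2--> D
D --2--> D
D --1--> D
D --0--> E
E --0--> D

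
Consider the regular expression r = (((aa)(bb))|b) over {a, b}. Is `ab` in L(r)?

Neither ((aa)(bb)) nor b matches ab.

no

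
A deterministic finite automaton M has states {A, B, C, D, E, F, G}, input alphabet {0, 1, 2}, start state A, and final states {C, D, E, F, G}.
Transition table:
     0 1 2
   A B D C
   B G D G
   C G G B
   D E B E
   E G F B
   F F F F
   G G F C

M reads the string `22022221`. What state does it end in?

A --2--> C
C --2--> B
B --0--> G
G --2--> C
C --2--> B
B --2--> G
G --2--> C
C --1--> G

G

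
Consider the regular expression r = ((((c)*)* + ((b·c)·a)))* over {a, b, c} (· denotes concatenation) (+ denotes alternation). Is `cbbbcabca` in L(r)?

no

cbbbcabca cannot be split into zero or more pieces each matching (((c)*)*+((b·c)·a)).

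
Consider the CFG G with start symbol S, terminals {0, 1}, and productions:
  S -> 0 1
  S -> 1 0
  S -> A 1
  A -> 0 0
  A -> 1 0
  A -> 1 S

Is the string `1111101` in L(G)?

no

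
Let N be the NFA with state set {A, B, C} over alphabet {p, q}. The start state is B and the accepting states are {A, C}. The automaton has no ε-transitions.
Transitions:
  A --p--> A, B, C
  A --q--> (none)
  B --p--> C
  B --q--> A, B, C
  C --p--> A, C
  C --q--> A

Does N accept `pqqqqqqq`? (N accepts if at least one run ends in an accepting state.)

rejected

Start: {B}
read p: {C}
read q: {A}
read q: {}
The reachable set is empty and stays empty for the remaining 5 symbols.
Reachable ∩ accepting = {} — empty.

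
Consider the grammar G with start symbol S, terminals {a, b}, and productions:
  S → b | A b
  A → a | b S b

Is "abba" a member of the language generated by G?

no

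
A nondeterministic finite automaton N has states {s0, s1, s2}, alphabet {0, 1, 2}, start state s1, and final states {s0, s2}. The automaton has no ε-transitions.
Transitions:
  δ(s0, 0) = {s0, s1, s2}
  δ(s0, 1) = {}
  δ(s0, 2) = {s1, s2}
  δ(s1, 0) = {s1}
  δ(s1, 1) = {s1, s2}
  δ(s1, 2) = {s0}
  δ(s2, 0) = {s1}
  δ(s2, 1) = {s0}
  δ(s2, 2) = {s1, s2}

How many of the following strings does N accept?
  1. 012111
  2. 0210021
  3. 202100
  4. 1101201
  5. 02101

3

012111: accepted
0210021: rejected
202100: accepted
1101201: accepted
02101: rejected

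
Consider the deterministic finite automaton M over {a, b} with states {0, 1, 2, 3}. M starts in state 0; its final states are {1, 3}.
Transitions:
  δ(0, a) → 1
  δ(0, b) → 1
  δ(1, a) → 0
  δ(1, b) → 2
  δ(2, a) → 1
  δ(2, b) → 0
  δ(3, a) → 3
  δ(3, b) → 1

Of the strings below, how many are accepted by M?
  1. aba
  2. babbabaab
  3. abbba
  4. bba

aba: accepted
babbabaab: accepted
abbba: rejected
bba: accepted

3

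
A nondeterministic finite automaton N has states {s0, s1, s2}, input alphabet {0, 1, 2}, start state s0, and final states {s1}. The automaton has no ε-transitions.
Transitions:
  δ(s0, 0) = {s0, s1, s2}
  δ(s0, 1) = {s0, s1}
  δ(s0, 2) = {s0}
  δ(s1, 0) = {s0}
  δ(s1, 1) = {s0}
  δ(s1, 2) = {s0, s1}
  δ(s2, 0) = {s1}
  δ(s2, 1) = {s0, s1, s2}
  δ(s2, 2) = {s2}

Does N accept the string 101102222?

accepted

Start: {s0}
read 1: {s0, s1}
read 0: {s0, s1, s2}
read 1: {s0, s1, s2}
read 1: {s0, s1, s2}
read 0: {s0, s1, s2}
read 2: {s0, s1, s2}
read 2: {s0, s1, s2}
read 2: {s0, s1, s2}
read 2: {s0, s1, s2}
Reachable ∩ accepting = {s1} — nonempty.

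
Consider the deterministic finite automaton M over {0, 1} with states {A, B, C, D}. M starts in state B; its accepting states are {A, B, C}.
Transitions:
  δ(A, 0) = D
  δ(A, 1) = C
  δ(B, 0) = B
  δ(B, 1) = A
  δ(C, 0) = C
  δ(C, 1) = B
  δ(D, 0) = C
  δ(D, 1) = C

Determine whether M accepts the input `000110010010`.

rejected

B --0--> B
B --0--> B
B --0--> B
B --1--> A
A --1--> C
C --0--> C
C --0--> C
C --1--> B
B --0--> B
B --0--> B
B --1--> A
A --0--> D
End in state D, which is not an accepting state.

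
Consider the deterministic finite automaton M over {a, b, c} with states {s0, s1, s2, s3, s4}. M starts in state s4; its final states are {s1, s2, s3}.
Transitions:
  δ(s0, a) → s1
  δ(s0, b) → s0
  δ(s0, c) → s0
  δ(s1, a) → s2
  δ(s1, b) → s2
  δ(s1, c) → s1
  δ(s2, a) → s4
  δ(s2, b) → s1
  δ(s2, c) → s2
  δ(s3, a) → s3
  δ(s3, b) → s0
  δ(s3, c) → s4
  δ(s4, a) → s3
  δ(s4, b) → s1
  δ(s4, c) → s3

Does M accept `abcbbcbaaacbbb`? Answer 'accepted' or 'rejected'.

rejected

s4 --a--> s3
s3 --b--> s0
s0 --c--> s0
s0 --b--> s0
s0 --b--> s0
s0 --c--> s0
s0 --b--> s0
s0 --a--> s1
s1 --a--> s2
s2 --a--> s4
s4 --c--> s3
s3 --b--> s0
s0 --b--> s0
s0 --b--> s0
End in state s0, which is not an accepting state.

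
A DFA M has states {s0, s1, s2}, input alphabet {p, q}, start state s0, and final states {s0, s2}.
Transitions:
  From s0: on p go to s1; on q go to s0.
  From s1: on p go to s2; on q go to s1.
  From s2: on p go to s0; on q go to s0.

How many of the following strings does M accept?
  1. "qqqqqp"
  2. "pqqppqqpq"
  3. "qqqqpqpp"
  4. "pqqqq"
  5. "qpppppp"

2

"qqqqqp": rejected
"pqqppqqpq": rejected
"qqqqpqpp": accepted
"pqqqq": rejected
"qpppppp": accepted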